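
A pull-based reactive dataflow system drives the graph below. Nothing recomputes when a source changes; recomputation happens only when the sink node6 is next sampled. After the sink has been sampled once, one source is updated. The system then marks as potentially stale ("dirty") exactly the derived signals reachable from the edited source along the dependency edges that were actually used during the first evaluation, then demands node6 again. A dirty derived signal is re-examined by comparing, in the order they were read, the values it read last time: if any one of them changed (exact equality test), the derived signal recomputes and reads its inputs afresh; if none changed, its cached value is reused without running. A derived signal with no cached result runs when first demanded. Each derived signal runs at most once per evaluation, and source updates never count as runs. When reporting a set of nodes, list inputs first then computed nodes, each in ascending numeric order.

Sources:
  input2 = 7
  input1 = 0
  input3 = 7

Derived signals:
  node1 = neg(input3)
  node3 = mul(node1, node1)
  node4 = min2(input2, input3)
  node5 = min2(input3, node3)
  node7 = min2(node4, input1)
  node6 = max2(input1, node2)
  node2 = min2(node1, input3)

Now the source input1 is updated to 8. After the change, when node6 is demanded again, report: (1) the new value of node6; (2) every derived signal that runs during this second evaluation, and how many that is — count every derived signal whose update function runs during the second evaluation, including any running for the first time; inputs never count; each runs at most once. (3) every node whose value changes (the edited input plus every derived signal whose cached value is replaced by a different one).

New value of node6: 8.
Derived signals that run: node6 — 1 in total.
Values that change: input1, node6.

First evaluation (everything demanded from the output):
  node1 = neg(7) = -7
  node2 = min2(-7, 7) = -7
  node6 = max2(0, -7) = 0

Propagation after the edit:
  node6: runs — input1 0->8; result 8.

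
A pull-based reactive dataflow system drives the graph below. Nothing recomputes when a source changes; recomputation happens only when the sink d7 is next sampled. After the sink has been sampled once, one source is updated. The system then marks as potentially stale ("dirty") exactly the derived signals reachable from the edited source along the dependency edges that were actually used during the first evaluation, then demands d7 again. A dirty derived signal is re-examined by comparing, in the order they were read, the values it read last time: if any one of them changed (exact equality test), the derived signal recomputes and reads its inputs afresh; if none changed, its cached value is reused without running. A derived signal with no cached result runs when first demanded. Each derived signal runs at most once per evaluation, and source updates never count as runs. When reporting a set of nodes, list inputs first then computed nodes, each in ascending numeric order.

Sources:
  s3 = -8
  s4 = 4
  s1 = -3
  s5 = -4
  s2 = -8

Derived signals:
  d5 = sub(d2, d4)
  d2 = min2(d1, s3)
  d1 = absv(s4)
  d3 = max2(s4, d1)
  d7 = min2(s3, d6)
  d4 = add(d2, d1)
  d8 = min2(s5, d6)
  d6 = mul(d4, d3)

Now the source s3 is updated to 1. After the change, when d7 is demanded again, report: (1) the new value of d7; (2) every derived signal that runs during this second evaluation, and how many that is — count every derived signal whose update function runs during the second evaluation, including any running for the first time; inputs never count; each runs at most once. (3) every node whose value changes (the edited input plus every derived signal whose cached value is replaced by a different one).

New value of d7: 1.
Derived signals that run: d2, d4, d6, d7 — 4 in total.
Values that change: s3, d2, d4, d6, d7.

First evaluation (everything demanded from the output):
  d1 = absv(4) = 4
  d2 = min2(4, -8) = -8
  d3 = max2(4, 4) = 4
  d4 = add(-8, 4) = -4
  d6 = mul(-4, 4) = -16
  d7 = min2(-8, -16) = -16

Propagation after the edit:
  d2: runs — s3 -8->1; result 1.
  d4: runs — d2 -8->1; result 5.
  d6: runs — d4 -4->5; result 20.
  d7: runs — s3 -8->1; d6 -16->20; result 1.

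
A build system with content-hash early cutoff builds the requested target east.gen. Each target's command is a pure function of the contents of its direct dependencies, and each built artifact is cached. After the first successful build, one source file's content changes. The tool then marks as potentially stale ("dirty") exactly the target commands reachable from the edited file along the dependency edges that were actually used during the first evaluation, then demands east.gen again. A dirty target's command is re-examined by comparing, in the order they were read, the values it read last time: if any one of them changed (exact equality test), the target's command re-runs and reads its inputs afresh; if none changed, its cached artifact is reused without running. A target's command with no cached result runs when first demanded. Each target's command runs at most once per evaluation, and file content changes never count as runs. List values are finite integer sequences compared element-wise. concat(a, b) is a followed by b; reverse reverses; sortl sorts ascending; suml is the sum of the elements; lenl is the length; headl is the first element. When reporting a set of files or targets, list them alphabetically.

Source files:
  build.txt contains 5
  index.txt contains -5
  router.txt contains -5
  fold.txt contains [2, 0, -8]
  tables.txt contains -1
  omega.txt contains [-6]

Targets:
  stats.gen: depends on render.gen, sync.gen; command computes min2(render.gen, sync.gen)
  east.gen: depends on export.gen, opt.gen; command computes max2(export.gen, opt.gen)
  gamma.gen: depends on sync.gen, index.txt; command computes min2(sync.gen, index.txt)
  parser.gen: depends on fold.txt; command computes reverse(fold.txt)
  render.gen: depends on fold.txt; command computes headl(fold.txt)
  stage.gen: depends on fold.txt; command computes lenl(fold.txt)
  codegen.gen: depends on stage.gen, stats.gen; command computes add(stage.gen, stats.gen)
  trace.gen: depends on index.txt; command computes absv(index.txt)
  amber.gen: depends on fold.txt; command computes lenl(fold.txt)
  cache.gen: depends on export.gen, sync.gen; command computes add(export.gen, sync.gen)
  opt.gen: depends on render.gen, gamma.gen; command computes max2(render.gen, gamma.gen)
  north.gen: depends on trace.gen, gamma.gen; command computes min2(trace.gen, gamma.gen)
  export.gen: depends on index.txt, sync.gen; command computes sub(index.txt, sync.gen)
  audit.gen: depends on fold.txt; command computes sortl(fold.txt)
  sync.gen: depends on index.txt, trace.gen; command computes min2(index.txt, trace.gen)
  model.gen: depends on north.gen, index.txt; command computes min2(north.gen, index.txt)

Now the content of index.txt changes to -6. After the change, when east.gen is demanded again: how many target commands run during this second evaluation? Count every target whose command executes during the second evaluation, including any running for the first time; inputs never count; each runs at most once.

First evaluation (everything demanded from the output):
  render.gen = headl([2, 0, -8]) = 2
  trace.gen = absv(-5) = 5
  sync.gen = min2(-5, 5) = -5
  export.gen = sub(-5, -5) = 0
  gamma.gen = min2(-5, -5) = -5
  opt.gen = max2(2, -5) = 2
  east.gen = max2(0, 2) = 2

Propagation after the edit:
  trace.gen: runs — index.txt -5->-6; result 6.
  sync.gen: runs — index.txt -5->-6; trace.gen 5->6; result -6.
  export.gen: runs — index.txt -5->-6; sync.gen -5->-6; result 0 (same value as before).
  gamma.gen: runs — sync.gen -5->-6; index.txt -5->-6; result -6.
  opt.gen: runs — gamma.gen -5->-6; result 2 (same value as before).
  east.gen: checked — values it read are unchanged (export.gen unchanged, opt.gen unchanged); reused cached 2 without running.

Key observation: the cutoff stops propagation at east.gen — its inputs' values are unchanged, so it reuses its cache.

Target commands that run: export.gen, gamma.gen, opt.gen, sync.gen, trace.gen — 5 in total.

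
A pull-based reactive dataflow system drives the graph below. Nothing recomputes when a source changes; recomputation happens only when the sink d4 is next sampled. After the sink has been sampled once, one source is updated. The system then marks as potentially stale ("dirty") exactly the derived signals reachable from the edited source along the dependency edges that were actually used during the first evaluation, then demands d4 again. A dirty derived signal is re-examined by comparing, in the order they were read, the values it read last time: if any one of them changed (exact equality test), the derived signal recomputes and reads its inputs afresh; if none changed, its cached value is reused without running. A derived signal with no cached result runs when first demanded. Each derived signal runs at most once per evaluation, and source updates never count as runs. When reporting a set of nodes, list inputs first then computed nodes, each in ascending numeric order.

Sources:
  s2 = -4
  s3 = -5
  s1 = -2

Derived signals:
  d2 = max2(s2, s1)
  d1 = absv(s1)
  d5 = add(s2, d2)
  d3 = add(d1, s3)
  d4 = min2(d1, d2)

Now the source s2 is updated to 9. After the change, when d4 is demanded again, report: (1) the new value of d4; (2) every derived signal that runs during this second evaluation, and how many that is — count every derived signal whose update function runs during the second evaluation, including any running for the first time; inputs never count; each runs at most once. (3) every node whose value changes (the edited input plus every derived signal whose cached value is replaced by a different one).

New value of d4: 2.
Derived signals that run: d2, d4 — 2 in total.
Values that change: s2, d2, d4.

First evaluation (everything demanded from the output):
  d1 = absv(-2) = 2
  d2 = max2(-4, -2) = -2
  d4 = min2(2, -2) = -2

Propagation after the edit:
  d2: runs — s2 -4->9; result 9.
  d4: runs — d2 -2->9; result 2.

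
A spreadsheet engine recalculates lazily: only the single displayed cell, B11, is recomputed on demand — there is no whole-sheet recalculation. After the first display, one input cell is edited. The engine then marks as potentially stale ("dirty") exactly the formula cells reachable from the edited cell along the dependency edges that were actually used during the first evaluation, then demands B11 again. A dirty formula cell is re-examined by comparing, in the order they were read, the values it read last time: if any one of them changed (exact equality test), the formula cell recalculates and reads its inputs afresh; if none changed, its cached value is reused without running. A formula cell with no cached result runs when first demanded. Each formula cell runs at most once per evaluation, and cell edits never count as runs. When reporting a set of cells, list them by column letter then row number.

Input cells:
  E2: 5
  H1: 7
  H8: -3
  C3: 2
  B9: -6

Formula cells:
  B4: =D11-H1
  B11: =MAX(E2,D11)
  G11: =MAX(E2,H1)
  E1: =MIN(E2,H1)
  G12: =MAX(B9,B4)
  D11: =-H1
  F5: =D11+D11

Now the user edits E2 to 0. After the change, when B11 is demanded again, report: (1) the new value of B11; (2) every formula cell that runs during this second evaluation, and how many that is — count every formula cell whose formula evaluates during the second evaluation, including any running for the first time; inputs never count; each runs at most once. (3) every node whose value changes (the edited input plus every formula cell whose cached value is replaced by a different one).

New value of B11: 0.
Formula cells that run: B11 — 1 in total.
Values that change: B11, E2.

First evaluation (everything demanded from the output):
  D11 = -(7) = -7
  B11 = MAX(5, -7) = 5

Propagation after the edit:
  B11: runs — E2 5->0; result 0.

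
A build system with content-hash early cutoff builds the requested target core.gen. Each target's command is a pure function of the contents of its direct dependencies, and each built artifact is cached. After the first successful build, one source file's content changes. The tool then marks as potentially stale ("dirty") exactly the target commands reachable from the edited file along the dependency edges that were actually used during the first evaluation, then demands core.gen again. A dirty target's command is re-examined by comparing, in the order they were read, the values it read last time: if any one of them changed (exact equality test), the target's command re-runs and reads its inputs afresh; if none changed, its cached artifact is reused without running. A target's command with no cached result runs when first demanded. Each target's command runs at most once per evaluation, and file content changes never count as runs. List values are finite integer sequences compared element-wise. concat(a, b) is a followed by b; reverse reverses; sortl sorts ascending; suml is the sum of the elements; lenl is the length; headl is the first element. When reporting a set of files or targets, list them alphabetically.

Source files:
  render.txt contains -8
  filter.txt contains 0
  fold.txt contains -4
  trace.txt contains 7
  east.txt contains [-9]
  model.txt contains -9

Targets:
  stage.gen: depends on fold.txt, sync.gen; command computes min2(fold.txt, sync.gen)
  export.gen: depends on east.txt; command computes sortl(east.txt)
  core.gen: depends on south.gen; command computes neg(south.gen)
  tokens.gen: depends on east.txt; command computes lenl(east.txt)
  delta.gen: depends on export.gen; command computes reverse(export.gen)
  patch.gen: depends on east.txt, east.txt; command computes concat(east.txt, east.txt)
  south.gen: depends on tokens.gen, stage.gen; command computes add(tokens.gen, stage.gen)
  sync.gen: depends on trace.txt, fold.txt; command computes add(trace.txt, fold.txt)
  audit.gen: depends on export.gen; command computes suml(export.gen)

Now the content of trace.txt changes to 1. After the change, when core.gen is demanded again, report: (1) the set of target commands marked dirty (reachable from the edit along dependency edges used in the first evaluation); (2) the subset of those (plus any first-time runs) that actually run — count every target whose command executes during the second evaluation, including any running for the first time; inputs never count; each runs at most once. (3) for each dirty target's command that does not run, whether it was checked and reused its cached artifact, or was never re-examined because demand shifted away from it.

Marked dirty: core.gen, south.gen, stage.gen, sync.gen.
Target commands that run: stage.gen, sync.gen — 2 in total.
Checked but reused from cache: core.gen, south.gen.
Key observation: the change is absorbed at stage.gen — it re-runs but produces the same value, and the output's value is unchanged.

First evaluation (everything demanded from the output):
  sync.gen = add(7, -4) = 3
  stage.gen = min2(-4, 3) = -4
  tokens.gen = lenl([-9]) = 1
  south.gen = add(1, -4) = -3
  core.gen = neg(-3) = 3

Propagation after the edit:
  sync.gen: runs — trace.txt 7->1; result -3.
  stage.gen: runs — sync.gen 3->-3; result -4 (same value as before).
  south.gen: checked — values it read are unchanged (tokens.gen unchanged, stage.gen unchanged); reused cached -3 without running.
  core.gen: checked — values it read are unchanged (south.gen unchanged); reused cached 3 without running.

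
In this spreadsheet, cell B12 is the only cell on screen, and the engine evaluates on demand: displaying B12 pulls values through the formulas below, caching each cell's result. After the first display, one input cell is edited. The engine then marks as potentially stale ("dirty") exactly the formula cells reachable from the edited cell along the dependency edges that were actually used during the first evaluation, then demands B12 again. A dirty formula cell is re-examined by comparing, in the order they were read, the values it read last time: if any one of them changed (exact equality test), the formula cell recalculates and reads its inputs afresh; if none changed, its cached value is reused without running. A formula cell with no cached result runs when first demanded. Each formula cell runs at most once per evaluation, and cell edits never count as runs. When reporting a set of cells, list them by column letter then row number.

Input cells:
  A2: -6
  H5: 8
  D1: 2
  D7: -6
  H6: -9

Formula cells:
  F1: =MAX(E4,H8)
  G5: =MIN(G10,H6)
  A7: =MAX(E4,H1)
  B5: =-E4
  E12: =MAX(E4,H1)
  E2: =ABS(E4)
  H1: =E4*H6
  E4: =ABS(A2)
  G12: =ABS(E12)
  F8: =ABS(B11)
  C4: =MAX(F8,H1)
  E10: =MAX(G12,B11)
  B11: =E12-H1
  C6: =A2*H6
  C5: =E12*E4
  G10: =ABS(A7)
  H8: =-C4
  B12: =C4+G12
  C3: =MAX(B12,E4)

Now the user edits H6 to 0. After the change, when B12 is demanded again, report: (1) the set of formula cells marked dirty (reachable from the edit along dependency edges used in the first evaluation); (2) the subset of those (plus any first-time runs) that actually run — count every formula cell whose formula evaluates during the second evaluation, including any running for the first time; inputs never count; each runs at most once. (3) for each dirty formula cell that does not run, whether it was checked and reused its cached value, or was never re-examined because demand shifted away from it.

Dirty set: B11, B12, C4, E12, F8, G12, H1.
Run set: B11, B12, C4, E12, F8, H1 (6 run).
Re-examined without running (cache reused): G12.
The important point: at G12 every value read last time is unchanged, so the dirty flag clears without a run.

Initial pass — values computed on the first demand:
  E4 = ABS(-6) = 6
  H1 = 6 * -9 = -54
  E12 = MAX(6, -54) = 6
  B11 = 6 - -54 = 60
  F8 = ABS(60) = 60
  C4 = MAX(60, -54) = 60
  G12 = ABS(6) = 6
  B12 = 60 + 6 = 66

Second demand — change propagation:
  H1: re-runs because H6 -9->0; new result 0.
  E12: re-runs because H1 -54->0; new result 6 (unchanged).
  B11: re-runs because H1 -54->0; new result 6.
  F8: re-runs because B11 60->6; new result 6.
  C4: re-runs because F8 60->6; H1 -54->0; new result 6.
  G12: re-examined; everything it read last time is the same (E12 unchanged) — cache 6 kept, no run.
  B12: re-runs because C4 60->6; new result 12.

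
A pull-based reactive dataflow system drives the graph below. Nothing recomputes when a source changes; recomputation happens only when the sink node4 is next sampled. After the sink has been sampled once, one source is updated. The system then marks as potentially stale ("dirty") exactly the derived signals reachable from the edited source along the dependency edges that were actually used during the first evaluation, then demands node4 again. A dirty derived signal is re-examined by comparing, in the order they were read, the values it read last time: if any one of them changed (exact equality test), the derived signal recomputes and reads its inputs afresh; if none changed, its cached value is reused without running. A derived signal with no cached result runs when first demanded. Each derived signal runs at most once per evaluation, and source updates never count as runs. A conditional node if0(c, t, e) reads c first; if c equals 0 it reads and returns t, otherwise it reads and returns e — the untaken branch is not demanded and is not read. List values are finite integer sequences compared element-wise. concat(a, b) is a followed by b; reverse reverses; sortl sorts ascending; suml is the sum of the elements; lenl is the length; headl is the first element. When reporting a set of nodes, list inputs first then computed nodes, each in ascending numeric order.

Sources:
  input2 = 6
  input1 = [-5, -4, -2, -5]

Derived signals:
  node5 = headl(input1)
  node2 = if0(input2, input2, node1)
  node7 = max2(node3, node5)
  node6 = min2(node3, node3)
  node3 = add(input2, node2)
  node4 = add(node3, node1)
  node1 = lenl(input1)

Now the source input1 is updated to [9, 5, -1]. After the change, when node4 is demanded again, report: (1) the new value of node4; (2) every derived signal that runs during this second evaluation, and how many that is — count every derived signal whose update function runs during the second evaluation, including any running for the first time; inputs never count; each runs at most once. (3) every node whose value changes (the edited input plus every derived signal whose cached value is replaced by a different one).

New value of node4: 12.
Derived signals that run: node1, node2, node3, node4 — 4 in total.
Values that change: input1, node1, node2, node3, node4.

First evaluation (everything demanded from the output):
  node1 = lenl([-5, -4, -2, -5]) = 4
  node2 = if0(input2=6 -> else branch node1) = 4
  node3 = add(6, 4) = 10
  node4 = add(10, 4) = 14

Propagation after the edit:
  node1: runs — input1 [-5, -4, -2, -5]->[9, 5, -1]; result 3.
  node2: runs — node1 4->3; result 3.
  node3: runs — node2 4->3; result 9.
  node4: runs — node3 10->9; node1 4->3; result 12.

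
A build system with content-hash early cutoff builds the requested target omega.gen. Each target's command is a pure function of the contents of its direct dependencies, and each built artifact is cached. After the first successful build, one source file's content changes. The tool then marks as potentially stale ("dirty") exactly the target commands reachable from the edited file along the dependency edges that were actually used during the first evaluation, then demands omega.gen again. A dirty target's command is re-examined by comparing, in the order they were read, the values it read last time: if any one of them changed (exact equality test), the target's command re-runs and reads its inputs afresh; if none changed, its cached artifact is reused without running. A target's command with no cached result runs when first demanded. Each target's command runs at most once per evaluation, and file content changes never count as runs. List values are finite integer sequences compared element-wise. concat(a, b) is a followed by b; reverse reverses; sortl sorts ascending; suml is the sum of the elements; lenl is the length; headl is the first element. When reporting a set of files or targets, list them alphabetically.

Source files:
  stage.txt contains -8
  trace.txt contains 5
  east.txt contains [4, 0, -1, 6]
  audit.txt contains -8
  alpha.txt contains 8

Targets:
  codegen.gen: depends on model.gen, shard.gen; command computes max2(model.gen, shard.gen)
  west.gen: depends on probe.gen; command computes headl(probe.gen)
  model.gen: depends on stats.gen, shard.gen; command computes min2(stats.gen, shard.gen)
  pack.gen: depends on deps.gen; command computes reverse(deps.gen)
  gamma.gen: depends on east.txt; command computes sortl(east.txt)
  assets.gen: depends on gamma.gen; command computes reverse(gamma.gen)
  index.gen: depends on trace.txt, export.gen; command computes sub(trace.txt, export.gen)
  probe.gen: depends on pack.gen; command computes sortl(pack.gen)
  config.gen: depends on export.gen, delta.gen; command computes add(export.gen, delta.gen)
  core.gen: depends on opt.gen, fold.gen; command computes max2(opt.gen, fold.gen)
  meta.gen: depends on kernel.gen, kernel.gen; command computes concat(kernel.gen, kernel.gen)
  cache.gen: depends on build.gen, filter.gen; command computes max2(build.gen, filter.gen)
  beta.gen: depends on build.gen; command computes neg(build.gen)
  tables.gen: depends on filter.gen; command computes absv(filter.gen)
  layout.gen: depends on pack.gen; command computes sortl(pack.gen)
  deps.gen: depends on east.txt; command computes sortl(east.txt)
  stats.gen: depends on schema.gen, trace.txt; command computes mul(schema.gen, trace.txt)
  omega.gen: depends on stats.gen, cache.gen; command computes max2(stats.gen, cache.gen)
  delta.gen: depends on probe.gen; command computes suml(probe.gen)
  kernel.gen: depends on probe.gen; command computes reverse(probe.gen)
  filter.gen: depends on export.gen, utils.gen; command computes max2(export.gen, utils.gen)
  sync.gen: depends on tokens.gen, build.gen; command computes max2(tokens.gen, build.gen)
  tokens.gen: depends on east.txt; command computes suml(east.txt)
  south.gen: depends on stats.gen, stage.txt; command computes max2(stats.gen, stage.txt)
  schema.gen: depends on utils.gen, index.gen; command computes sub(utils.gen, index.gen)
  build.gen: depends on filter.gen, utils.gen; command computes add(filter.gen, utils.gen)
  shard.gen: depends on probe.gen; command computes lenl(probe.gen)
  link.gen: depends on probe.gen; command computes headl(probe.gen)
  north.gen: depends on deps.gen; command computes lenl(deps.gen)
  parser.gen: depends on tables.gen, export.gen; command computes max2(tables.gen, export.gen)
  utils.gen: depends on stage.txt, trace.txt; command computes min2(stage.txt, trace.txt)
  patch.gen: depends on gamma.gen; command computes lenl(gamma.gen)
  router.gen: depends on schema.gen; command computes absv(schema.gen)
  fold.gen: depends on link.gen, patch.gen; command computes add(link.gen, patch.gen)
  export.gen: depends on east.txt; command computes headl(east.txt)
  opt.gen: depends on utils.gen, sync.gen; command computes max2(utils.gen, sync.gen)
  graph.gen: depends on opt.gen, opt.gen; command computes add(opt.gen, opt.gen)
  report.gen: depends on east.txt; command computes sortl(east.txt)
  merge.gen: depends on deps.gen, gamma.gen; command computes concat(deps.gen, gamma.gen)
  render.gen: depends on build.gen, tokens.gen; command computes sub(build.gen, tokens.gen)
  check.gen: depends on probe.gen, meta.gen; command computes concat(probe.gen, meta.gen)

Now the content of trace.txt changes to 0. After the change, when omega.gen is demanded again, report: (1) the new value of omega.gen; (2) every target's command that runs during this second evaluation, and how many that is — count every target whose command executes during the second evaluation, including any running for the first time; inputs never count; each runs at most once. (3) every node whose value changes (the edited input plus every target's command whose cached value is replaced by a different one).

First evaluation (everything demanded from the output):
  export.gen = headl([4, 0, -1, 6]) = 4
  index.gen = sub(5, 4) = 1
  utils.gen = min2(-8, 5) = -8
  filter.gen = max2(4, -8) = 4
  build.gen = add(4, -8) = -4
  cache.gen = max2(-4, 4) = 4
  schema.gen = sub(-8, 1) = -9
  stats.gen = mul(-9, 5) = -45
  omega.gen = max2(-45, 4) = 4

Propagation after the edit:
  index.gen: runs — trace.txt 5->0; result -4.
  utils.gen: runs — trace.txt 5->0; result -8 (same value as before).
  filter.gen: checked — values it read are unchanged (export.gen unchanged, utils.gen unchanged); reused cached 4 without running.
  build.gen: checked — values it read are unchanged (filter.gen unchanged, utils.gen unchanged); reused cached -4 without running.
  cache.gen: checked — values it read are unchanged (build.gen unchanged, filter.gen unchanged); reused cached 4 without running.
  schema.gen: runs — index.gen 1->-4; result -4.
  stats.gen: runs — schema.gen -9->-4; trace.txt 5->0; result 0.
  omega.gen: runs — stats.gen -45->0; result 4 (same value as before).

Key observation: the cutoff stops propagation at filter.gen — its inputs' values are unchanged, so it reuses its cache.

New value of omega.gen: 4.
Target commands that run: index.gen, omega.gen, schema.gen, stats.gen, utils.gen — 5 in total.
Values that change: index.gen, schema.gen, stats.gen, trace.txt.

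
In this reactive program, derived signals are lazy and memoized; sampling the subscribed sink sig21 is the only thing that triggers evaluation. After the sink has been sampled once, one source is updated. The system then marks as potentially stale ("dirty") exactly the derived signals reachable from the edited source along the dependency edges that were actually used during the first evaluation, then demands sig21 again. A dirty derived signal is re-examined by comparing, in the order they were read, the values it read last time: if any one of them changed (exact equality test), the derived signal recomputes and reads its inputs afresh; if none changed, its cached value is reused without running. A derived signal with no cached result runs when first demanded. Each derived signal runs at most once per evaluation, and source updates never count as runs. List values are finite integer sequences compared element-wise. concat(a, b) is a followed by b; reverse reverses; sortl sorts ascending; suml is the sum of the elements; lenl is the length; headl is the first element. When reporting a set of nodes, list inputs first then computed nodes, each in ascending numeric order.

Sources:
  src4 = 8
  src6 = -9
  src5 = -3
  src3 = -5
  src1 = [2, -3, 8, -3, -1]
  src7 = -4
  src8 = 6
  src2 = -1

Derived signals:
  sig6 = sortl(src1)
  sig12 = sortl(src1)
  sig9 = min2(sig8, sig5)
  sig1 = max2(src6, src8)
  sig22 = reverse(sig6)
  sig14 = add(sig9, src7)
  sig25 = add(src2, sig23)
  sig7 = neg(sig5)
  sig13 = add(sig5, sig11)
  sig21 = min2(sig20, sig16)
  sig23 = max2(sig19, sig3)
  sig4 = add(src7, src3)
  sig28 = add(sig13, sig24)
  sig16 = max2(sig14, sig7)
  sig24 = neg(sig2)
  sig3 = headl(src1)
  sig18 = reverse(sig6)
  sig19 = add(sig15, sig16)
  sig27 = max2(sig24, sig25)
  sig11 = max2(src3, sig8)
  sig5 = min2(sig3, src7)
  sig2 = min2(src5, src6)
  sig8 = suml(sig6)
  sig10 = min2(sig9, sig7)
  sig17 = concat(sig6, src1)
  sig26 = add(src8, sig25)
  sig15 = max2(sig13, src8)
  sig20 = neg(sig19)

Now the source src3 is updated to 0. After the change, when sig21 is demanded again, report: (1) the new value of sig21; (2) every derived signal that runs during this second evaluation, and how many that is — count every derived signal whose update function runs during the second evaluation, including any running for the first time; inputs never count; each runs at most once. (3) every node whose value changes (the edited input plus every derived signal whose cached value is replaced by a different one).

Demanding sig21 again yields -10.
1 derived signals run: sig11.
The nodes whose values change: src3.
Note the absorption at sig11: it re-runs yet its value is the same, leaving the output's value untouched.

First demand of the output computes:
  sig3 = headl([2, -3, 8, -3, -1]) = 2
  sig5 = min2(2, -4) = -4
  sig6 = sortl([2, -3, 8, -3, -1]) = [-3, -3, -1, 2, 8]
  sig7 = neg(-4) = 4
  sig8 = suml([-3, -3, -1, 2, 8]) = 3
  sig9 = min2(3, -4) = -4
  sig11 = max2(-5, 3) = 3
  sig13 = add(-4, 3) = -1
  sig14 = add(-4, -4) = -8
  sig15 = max2(-1, 6) = 6
  sig16 = max2(-8, 4) = 4
  sig19 = add(6, 4) = 10
  sig20 = neg(10) = -10
  sig21 = min2(-10, 4) = -10

After the edit, cleaning proceeds:
  sig11: a read changed (src3 -5->0) — executes, giving 3 — identical to its old value.
  sig13: dirty, but its reads are unchanged (sig5 unchanged, sig11 unchanged); cached -1 stands.
  sig15: dirty, but its reads are unchanged (sig13 unchanged, src8 unchanged); cached 6 stands.
  sig19: dirty, but its reads are unchanged (sig15 unchanged, sig16 unchanged); cached 10 stands.
  sig20: dirty, but its reads are unchanged (sig19 unchanged); cached -10 stands.
  sig21: dirty, but its reads are unchanged (sig20 unchanged, sig16 unchanged); cached -10 stands.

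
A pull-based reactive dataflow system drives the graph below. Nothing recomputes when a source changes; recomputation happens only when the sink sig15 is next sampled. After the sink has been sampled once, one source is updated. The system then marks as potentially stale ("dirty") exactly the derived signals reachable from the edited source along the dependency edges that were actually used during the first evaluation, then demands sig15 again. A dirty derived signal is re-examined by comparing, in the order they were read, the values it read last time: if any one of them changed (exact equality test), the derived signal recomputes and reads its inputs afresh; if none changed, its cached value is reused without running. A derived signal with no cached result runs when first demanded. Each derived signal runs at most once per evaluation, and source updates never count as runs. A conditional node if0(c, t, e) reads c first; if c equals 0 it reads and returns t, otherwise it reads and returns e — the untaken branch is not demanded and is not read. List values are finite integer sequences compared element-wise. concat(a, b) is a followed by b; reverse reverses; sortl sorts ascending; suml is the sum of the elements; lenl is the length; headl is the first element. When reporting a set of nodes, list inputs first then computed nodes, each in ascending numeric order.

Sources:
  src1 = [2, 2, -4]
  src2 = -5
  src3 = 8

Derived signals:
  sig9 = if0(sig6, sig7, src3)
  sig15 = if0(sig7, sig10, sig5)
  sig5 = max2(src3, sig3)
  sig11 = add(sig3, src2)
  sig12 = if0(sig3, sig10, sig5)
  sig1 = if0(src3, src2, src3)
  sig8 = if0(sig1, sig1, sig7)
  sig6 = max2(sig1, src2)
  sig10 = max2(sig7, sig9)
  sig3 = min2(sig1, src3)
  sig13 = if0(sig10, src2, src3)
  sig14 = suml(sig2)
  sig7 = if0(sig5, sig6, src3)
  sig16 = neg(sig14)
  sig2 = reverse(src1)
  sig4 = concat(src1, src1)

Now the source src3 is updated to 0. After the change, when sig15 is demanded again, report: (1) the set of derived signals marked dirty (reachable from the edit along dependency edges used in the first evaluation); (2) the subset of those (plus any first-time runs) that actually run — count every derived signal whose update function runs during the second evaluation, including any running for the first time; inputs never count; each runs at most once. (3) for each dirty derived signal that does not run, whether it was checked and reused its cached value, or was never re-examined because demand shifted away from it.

First evaluation (everything demanded from the output):
  sig1 = if0(src3=8 -> else branch src3) = 8
  sig3 = min2(8, 8) = 8
  sig5 = max2(8, 8) = 8
  sig7 = if0(sig5=8 -> else branch src3) = 8
  sig15 = if0(sig7=8 -> else branch sig5) = 8

Propagation after the edit:
  sig1: runs — src3 8->0; src3 8->0; result -5.
  sig3: runs — sig1 8->-5; src3 8->0; result -5.
  sig5: runs — src3 8->0; sig3 8->-5; result 0.
  sig6: demanded for the first time — runs, produces -5.
  sig7: runs — sig5 8->0; src3 8->0; result -5.
  sig15: runs — sig7 8->-5; sig5 8->0; result 0.

Key observation: a condition flipped, so demand reaches new nodes — sig6 runs for the first time.

Marked dirty: sig1, sig3, sig5, sig7, sig15.
Derived signals that run: sig1, sig3, sig5, sig6, sig7, sig15 — 6 in total.
Every dirty derived signal ran.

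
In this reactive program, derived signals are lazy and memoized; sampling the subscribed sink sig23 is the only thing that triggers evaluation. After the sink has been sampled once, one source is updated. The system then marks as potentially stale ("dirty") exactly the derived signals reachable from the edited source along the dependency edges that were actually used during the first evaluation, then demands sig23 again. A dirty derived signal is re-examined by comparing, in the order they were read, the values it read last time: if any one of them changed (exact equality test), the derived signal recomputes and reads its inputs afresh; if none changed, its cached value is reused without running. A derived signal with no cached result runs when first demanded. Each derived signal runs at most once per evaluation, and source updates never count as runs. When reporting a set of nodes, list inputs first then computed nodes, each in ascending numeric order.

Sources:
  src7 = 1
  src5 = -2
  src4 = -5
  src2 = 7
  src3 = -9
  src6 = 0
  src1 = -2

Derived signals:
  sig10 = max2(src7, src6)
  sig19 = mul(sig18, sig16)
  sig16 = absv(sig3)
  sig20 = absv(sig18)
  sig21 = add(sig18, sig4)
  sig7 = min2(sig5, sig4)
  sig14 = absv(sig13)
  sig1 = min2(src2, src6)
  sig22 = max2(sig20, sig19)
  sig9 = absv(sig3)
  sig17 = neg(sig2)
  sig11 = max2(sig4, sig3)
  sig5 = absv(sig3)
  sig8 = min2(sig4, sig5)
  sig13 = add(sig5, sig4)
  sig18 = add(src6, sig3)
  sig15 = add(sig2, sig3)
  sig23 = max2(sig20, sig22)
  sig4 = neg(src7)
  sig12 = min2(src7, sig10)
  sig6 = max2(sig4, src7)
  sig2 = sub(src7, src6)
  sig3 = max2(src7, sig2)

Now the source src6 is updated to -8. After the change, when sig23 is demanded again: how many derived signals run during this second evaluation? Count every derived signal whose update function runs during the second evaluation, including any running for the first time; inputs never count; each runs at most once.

First demand of the output computes:
  sig2 = sub(1, 0) = 1
  sig3 = max2(1, 1) = 1
  sig16 = absv(1) = 1
  sig18 = add(0, 1) = 1
  sig19 = mul(1, 1) = 1
  sig20 = absv(1) = 1
  sig22 = max2(1, 1) = 1
  sig23 = max2(1, 1) = 1

After the edit, cleaning proceeds:
  sig2: a read changed (src6 0->-8) — executes, giving 9.
  sig3: a read changed (sig2 1->9) — executes, giving 9.
  sig16: a read changed (sig3 1->9) — executes, giving 9.
  sig18: a read changed (src6 0->-8; sig3 1->9) — executes, giving 1 — identical to its old value.
  sig19: a read changed (sig16 1->9) — executes, giving 9.
  sig20: dirty, but its reads are unchanged (sig18 unchanged); cached 1 stands.
  sig22: a read changed (sig19 1->9) — executes, giving 9.
  sig23: a read changed (sig22 1->9) — executes, giving 9.

Note where the cutoff bites: sig20 is checked, finds nothing changed, and keeps its cache.

7 derived signals run: sig2, sig3, sig16, sig18, sig19, sig22, sig23.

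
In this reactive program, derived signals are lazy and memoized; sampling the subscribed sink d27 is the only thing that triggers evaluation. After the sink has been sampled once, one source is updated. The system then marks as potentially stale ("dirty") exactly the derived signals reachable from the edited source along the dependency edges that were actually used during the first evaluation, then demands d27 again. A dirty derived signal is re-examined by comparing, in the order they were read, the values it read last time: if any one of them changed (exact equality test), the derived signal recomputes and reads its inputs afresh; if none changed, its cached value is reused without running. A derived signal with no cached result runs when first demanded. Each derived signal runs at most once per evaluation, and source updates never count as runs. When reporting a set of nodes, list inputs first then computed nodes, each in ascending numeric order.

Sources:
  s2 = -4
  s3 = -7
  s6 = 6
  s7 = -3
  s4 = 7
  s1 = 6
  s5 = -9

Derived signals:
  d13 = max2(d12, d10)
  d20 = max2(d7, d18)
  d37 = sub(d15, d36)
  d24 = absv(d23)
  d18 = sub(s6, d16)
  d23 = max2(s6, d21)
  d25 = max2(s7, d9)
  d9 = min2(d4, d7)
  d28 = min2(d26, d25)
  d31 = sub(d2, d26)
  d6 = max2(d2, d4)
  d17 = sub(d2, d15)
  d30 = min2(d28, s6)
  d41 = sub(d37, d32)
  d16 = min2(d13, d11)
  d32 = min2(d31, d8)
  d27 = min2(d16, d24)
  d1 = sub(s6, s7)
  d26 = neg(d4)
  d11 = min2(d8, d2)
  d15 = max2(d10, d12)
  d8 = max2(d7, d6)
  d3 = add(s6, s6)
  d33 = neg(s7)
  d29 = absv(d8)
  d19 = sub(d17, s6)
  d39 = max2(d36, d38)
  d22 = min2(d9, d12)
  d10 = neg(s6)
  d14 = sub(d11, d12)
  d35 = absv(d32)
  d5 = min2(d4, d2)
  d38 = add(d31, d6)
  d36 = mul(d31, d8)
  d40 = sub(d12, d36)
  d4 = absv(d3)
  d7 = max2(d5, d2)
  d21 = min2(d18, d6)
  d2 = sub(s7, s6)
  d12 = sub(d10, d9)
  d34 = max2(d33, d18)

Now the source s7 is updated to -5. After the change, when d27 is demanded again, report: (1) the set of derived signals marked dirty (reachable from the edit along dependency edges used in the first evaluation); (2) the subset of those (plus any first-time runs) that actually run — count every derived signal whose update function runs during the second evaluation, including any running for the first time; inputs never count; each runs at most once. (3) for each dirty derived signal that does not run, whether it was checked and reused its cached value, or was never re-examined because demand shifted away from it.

First demand of the output computes:
  d2 = sub(-3, 6) = -9
  d3 = add(6, 6) = 12
  d4 = absv(12) = 12
  d5 = min2(12, -9) = -9
  d6 = max2(-9, 12) = 12
  d7 = max2(-9, -9) = -9
  d8 = max2(-9, 12) = 12
  d9 = min2(12, -9) = -9
  d10 = neg(6) = -6
  d11 = min2(12, -9) = -9
  d12 = sub(-6, -9) = 3
  d13 = max2(3, -6) = 3
  d16 = min2(3, -9) = -9
  d18 = sub(6, -9) = 15
  d21 = min2(15, 12) = 12
  d23 = max2(6, 12) = 12
  d24 = absv(12) = 12
  d27 = min2(-9, 12) = -9

After the edit, cleaning proceeds:
  d2: a read changed (s7 -3->-5) — executes, giving -11.
  d5: a read changed (d2 -9->-11) — executes, giving -11.
  d6: a read changed (d2 -9->-11) — executes, giving 12 — identical to its old value.
  d7: a read changed (d5 -9->-11; d2 -9->-11) — executes, giving -11.
  d8: a read changed (d7 -9->-11) — executes, giving 12 — identical to its old value.
  d9: a read changed (d7 -9->-11) — executes, giving -11.
  d11: a read changed (d2 -9->-11) — executes, giving -11.
  d12: a read changed (d9 -9->-11) — executes, giving 5.
  d13: a read changed (d12 3->5) — executes, giving 5.
  d16: a read changed (d13 3->5; d11 -9->-11) — executes, giving -11.
  d18: a read changed (d16 -9->-11) — executes, giving 17.
  d21: a read changed (d18 15->17) — executes, giving 12 — identical to its old value.
  d23: dirty, but its reads are unchanged (s6 unchanged, d21 unchanged); cached 12 stands.
  d24: dirty, but its reads are unchanged (d23 unchanged); cached 12 stands.
  d27: a read changed (d16 -9->-11) — executes, giving -11.

Note where the cutoff bites: d23 is checked, finds nothing changed, and keeps its cache.

The edit dirties: d2, d5, d6, d7, d8, d9, d11, d12, d13, d16, d18, d21, d23, d24, d27.
13 derived signals run: d2, d5, d6, d7, d8, d9, d11, d12, d13, d16, d18, d21, d27.
Cache hits after checking: d23, d24.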